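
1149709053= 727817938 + 421891115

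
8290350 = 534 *15525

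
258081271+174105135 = 432186406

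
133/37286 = 133/37286 = 0.00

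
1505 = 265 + 1240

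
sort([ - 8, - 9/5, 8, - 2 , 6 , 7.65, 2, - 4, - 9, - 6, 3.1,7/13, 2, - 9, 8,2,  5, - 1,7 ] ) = [- 9, - 9, - 8, - 6, - 4,- 2,-9/5, - 1,7/13, 2,2,2, 3.1  ,  5 , 6, 7,  7.65,  8,8] 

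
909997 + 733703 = 1643700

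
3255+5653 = 8908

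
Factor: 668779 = 43^1*103^1 * 151^1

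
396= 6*66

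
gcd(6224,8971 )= 1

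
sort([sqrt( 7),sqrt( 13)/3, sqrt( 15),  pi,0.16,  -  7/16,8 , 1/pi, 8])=[-7/16,0.16, 1/pi, sqrt(13 ) /3,  sqrt( 7) , pi,sqrt ( 15 ),  8,8]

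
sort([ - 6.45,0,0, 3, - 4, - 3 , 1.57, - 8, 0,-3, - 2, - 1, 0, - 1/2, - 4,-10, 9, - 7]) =[ - 10, - 8, - 7,  -  6.45, - 4, - 4, - 3,-3, - 2, - 1, - 1/2, 0  ,  0, 0,0,1.57 , 3, 9]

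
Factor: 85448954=2^1*1297^1*32941^1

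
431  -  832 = - 401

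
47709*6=286254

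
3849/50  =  76 + 49/50  =  76.98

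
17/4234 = 17/4234 = 0.00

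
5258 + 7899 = 13157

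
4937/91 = 54 + 23/91 = 54.25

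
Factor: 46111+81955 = 2^1*64033^1 = 128066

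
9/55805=9/55805 = 0.00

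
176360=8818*20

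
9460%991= 541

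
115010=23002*5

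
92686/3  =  92686/3 = 30895.33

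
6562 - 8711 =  - 2149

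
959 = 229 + 730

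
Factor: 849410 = 2^1 * 5^1 * 29^2*101^1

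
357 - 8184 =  - 7827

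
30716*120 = 3685920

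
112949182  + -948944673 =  - 835995491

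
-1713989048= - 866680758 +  - 847308290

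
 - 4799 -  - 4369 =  - 430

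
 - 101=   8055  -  8156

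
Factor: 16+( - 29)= -13 = - 13^1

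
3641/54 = 3641/54 = 67.43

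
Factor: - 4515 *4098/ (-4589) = 2^1*3^2*5^1*7^1*13^(- 1)*43^1*353^ ( - 1 )*683^1 = 18502470/4589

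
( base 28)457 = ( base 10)3283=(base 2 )110011010011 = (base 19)91f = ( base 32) 36J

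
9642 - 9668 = - 26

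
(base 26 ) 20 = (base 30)1m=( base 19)2E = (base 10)52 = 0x34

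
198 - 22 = 176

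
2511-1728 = 783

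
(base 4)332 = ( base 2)111110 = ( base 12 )52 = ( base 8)76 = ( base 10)62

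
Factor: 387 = 3^2*43^1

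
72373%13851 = 3118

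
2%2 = 0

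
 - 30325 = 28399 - 58724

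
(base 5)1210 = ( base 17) AA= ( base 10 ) 180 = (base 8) 264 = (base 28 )6C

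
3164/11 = 3164/11 =287.64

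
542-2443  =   - 1901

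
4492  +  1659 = 6151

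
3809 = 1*3809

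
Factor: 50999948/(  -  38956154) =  - 2^1*151^1 *281^( - 1)*69317^( - 1)*84437^1 = -  25499974/19478077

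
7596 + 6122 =13718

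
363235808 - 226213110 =137022698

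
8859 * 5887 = 52152933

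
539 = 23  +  516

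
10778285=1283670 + 9494615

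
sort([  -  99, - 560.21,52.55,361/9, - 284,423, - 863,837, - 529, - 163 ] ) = [-863, -560.21, - 529,  -  284, -163, - 99,361/9,52.55,423,837]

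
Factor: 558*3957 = 2^1*3^3 * 31^1 * 1319^1 =2208006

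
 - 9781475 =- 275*35569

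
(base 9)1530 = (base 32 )149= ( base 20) 2i1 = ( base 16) 489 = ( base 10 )1161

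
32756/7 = 4679+3/7 = 4679.43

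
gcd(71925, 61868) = 1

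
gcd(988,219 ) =1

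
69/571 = 69/571 = 0.12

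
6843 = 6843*1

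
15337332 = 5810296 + 9527036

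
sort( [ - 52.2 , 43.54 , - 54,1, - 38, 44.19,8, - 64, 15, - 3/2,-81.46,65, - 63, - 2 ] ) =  [-81.46, - 64,-63, - 54, - 52.2,  -  38, - 2, - 3/2, 1,8,15,43.54,  44.19, 65 ] 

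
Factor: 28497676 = 2^2*53^1 * 229^1*587^1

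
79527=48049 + 31478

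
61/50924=61/50924 = 0.00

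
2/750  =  1/375 = 0.00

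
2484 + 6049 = 8533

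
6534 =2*3267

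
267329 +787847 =1055176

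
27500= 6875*4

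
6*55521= 333126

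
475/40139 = 475/40139 = 0.01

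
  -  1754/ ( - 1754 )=1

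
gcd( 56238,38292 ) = 6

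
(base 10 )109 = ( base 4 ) 1231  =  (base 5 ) 414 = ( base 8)155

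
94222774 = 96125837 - 1903063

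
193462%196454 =193462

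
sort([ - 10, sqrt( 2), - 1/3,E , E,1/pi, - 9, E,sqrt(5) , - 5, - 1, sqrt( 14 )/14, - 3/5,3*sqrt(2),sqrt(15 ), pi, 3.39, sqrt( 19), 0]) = [ - 10, - 9,  -  5,-1, - 3/5, - 1/3 , 0, sqrt(14)/14,1/pi,sqrt( 2),sqrt(5),E,  E, E, pi,  3.39, sqrt ( 15),3*sqrt( 2 ), sqrt(19 )]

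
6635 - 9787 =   -  3152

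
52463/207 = 253 + 4/9 = 253.44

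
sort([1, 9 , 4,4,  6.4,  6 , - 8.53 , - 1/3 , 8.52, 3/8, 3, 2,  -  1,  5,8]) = [ - 8.53,- 1,  -  1/3,3/8,1, 2,3, 4,  4, 5, 6, 6.4,8,8.52,  9]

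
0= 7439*0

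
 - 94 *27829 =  - 2615926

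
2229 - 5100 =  - 2871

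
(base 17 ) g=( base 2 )10000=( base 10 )16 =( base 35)g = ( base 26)g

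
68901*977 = 67316277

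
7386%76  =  14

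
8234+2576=10810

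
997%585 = 412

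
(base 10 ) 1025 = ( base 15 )485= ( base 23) 1LD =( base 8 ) 2001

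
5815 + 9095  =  14910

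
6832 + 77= 6909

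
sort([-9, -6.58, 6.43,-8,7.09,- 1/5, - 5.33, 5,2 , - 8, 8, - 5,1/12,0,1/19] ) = [ - 9, - 8, - 8, - 6.58,-5.33,- 5,-1/5,0,1/19,1/12,2,5, 6.43, 7.09,8 ] 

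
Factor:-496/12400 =  -  1/25 = - 5^( -2) 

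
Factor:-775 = - 5^2* 31^1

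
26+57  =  83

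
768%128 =0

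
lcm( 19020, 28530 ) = 57060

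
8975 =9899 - 924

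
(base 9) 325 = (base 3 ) 100212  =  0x10a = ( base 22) C2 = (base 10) 266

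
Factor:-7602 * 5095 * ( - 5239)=2^1* 3^1 * 5^1 * 7^1*13^2*31^1 * 181^1 * 1019^1 = 202917943410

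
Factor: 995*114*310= 35163300 =2^2 * 3^1*5^2 * 19^1 * 31^1*199^1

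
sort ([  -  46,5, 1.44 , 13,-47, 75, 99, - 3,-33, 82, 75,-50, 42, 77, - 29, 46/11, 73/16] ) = [ - 50, - 47,-46, - 33, - 29, - 3, 1.44, 46/11,73/16, 5,  13,42,75, 75, 77, 82, 99]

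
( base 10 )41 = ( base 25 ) 1g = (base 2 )101001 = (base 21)1K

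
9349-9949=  - 600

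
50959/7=50959/7 =7279.86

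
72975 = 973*75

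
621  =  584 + 37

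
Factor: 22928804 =2^2*43^1*109^1*1223^1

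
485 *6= 2910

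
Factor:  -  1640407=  - 43^1*38149^1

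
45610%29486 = 16124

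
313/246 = 1+67/246 = 1.27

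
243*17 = 4131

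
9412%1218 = 886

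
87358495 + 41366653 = 128725148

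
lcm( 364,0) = 0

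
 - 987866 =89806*( - 11 )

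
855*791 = 676305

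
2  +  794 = 796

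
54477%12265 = 5417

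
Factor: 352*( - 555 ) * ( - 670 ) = 130891200 = 2^6 * 3^1*5^2*11^1 *37^1*67^1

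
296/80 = 37/10 = 3.70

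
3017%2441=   576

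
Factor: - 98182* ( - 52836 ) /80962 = 2^2*3^1*7^1 * 17^1*37^1*5783^( - 1) * 7013^1 = 370538868/5783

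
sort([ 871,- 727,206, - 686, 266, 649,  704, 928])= [  -  727, - 686,206, 266, 649, 704,871, 928 ]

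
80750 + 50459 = 131209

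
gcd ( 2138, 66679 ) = 1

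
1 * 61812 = 61812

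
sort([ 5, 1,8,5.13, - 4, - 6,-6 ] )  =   [-6,-6,- 4, 1, 5, 5.13, 8]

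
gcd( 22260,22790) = 530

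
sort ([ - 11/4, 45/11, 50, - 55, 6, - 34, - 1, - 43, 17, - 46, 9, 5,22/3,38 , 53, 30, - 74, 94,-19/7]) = [  -  74, - 55 , - 46, - 43, -34,-11/4, - 19/7,  -  1,45/11,5, 6, 22/3, 9, 17, 30, 38, 50, 53, 94 ] 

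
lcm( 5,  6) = 30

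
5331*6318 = 33681258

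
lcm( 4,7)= 28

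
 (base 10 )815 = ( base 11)681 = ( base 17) 2dg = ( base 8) 1457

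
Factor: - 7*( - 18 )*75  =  9450 = 2^1*3^3*5^2*7^1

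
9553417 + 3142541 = 12695958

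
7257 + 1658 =8915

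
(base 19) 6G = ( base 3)11211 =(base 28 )4i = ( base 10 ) 130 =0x82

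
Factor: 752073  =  3^1*7^1*59^1*607^1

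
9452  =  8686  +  766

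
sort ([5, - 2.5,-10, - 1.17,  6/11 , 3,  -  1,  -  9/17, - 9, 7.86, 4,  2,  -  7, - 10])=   [ - 10, - 10 ,  -  9,  -  7, - 2.5,- 1.17, - 1, - 9/17, 6/11, 2, 3,4,5,7.86] 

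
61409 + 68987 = 130396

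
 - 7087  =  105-7192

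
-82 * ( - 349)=28618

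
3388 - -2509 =5897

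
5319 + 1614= 6933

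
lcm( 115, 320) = 7360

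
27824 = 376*74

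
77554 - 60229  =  17325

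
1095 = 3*365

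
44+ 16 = 60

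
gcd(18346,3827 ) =1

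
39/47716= 39/47716=0.00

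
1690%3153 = 1690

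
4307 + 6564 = 10871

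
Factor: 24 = 2^3*3^1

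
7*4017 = 28119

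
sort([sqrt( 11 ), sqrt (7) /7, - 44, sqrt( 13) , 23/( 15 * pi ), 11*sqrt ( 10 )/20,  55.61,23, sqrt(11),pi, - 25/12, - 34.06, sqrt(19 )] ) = [ - 44, - 34.06  , - 25/12, sqrt(7)/7, 23/( 15*pi ),11*sqrt ( 10 )/20, pi,sqrt( 11),sqrt(11), sqrt( 13 ), sqrt( 19),23,55.61] 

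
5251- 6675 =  - 1424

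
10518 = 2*5259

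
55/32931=55/32931 = 0.00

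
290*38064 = 11038560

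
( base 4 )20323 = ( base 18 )1dd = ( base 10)571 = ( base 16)23b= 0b1000111011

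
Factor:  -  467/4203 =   -  1/9 = -3^( - 2)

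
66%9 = 3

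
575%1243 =575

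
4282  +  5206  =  9488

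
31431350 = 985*31910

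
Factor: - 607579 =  - 7^1*29^1*41^1*73^1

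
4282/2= 2141= 2141.00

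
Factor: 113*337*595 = 22658195 = 5^1*7^1*17^1*113^1 *337^1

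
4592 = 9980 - 5388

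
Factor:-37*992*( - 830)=2^6*5^1 * 31^1*37^1*83^1=30464320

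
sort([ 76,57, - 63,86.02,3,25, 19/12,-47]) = [ - 63,-47,19/12, 3,25, 57, 76, 86.02 ]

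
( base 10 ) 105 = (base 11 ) 96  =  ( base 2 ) 1101001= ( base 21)50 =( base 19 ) 5a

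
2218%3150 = 2218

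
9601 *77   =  739277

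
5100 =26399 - 21299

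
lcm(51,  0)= 0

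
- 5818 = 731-6549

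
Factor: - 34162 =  - 2^1*19^1* 29^1*31^1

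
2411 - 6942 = - 4531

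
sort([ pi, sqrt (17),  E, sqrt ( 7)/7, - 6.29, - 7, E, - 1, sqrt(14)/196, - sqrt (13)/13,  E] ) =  [ - 7,- 6.29, - 1,-sqrt(13 ) /13,sqrt( 14 )/196, sqrt( 7 ) /7,E,E, E,  pi, sqrt( 17) ] 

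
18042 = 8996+9046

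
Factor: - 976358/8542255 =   -  2^1 * 5^( -1)*43^1*643^(-1 )*2657^( - 1 )*11353^1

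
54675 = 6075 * 9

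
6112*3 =18336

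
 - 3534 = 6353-9887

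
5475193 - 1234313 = 4240880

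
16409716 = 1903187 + 14506529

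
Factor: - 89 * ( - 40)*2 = 2^4*5^1 * 89^1 = 7120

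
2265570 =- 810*( - 2797) 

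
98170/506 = 49085/253= 194.01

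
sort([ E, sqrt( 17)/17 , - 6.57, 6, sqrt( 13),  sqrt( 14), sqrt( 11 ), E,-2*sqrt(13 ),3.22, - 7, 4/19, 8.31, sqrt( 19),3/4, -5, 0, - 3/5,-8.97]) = [ - 8.97, - 2*sqrt (13 ),- 7 , - 6.57,-5,-3/5,0,  4/19,sqrt(17)/17,3/4, E, E,  3.22,sqrt( 11), sqrt(13 ), sqrt( 14), sqrt( 19),  6,8.31]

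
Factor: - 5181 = - 3^1*11^1*157^1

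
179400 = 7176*25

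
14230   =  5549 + 8681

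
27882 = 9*3098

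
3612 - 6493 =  - 2881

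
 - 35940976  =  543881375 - 579822351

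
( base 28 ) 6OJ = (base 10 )5395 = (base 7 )21505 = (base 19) ehi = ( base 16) 1513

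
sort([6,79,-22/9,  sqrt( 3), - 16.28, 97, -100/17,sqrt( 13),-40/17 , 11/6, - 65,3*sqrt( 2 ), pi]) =[ - 65, - 16.28, - 100/17 , - 22/9, - 40/17,sqrt( 3 ),11/6, pi, sqrt ( 13 ),3* sqrt( 2), 6, 79, 97 ]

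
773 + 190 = 963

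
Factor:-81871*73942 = -6053705482   =  - 2^1 * 11^1 * 19^1*31^1 * 139^1*3361^1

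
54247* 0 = 0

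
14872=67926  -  53054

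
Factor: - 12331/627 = - 59/3 = - 3^ ( - 1)*59^1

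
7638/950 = 8 + 1/25 = 8.04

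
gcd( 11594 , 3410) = 682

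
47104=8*5888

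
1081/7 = 154 + 3/7=154.43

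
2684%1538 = 1146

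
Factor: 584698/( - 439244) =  - 2^( -1 )*13^( - 1) *17^1 * 29^1* 593^1*8447^ ( - 1 ) = -  292349/219622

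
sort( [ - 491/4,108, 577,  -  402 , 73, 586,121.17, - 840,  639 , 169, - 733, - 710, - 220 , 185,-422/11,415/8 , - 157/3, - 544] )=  [ - 840, - 733,- 710, -544, - 402, - 220, - 491/4, - 157/3, - 422/11, 415/8,73,  108,  121.17 , 169, 185 , 577,  586,639 ] 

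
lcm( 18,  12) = 36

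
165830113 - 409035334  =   - 243205221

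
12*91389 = 1096668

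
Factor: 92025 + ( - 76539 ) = 15486 = 2^1*3^1*29^1*89^1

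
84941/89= 84941/89 =954.39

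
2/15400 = 1/7700 = 0.00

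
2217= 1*2217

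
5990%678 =566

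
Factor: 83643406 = 2^1*7^1 *11^1*543139^1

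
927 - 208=719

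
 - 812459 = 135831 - 948290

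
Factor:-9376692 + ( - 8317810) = - 17694502 =- 2^1 *7^1*631^1*2003^1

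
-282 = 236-518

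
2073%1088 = 985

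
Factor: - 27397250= - 2^1 * 5^3*109589^1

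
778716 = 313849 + 464867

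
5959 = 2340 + 3619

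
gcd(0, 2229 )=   2229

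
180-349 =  - 169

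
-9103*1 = -9103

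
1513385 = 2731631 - 1218246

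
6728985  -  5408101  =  1320884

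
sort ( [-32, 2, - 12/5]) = [  -  32, - 12/5, 2 ] 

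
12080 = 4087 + 7993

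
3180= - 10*(-318)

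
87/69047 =87/69047 = 0.00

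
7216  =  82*88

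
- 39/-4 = 9 + 3/4 = 9.75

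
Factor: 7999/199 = 19^1*199^( - 1 )*421^1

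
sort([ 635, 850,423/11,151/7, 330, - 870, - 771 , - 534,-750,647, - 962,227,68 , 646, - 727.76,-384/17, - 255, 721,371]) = [-962, - 870, - 771,-750,-727.76, - 534,-255,- 384/17, 151/7,423/11,68, 227,330, 371, 635,646,647, 721, 850 ]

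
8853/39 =227 = 227.00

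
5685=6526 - 841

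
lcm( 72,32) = 288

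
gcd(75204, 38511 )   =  9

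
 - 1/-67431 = 1/67431=0.00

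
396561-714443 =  - 317882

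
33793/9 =33793/9 = 3754.78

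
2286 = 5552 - 3266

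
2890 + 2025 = 4915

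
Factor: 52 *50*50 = 130000 = 2^4*5^4*13^1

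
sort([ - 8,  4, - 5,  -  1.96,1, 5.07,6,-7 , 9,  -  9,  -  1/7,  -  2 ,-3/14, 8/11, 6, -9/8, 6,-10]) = [ - 10, - 9, - 8,- 7,-5,- 2, - 1.96, - 9/8,  -  3/14, - 1/7,8/11, 1, 4,5.07,6,6,6, 9]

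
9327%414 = 219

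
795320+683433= 1478753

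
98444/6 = 49222/3 = 16407.33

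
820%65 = 40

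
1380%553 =274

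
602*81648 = 49152096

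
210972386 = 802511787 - 591539401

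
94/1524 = 47/762 = 0.06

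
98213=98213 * 1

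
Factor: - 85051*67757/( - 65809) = 17^1*5003^1 * 65809^( - 1)*67757^1 = 5762800607/65809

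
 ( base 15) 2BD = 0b1001110100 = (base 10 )628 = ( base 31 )k8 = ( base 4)21310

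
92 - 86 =6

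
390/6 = 65 = 65.00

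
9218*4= 36872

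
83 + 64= 147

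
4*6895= 27580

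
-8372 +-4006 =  - 12378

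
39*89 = 3471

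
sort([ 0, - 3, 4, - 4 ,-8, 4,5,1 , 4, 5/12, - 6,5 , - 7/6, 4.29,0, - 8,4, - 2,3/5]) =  [-8,-8, - 6,-4,-3, - 2 ,-7/6, 0, 0, 5/12,3/5,1, 4,4, 4,4,4.29, 5,5]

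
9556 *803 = 7673468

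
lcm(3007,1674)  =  162378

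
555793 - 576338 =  - 20545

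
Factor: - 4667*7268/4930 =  - 2^1*5^( - 1)*13^1*17^( - 1)*23^1 * 29^ ( - 1)*79^1*359^1 = - 16959878/2465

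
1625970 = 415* 3918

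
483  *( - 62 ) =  - 29946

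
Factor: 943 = 23^1*41^1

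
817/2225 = 817/2225  =  0.37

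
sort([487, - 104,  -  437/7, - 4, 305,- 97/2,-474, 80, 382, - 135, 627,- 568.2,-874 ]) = [-874, - 568.2, - 474, - 135,- 104, - 437/7, - 97/2, - 4, 80, 305,  382,  487, 627]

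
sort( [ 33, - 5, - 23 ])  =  [ - 23,  -  5,  33]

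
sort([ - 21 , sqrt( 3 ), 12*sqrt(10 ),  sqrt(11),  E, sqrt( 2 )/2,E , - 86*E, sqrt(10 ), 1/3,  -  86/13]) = [ - 86 * E,-21,-86/13, 1/3, sqrt( 2)/2 , sqrt( 3),E, E,sqrt( 10), sqrt(11 ),12*sqrt(10 ) ] 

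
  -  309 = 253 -562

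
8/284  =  2/71 = 0.03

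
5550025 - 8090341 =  - 2540316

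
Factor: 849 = 3^1*283^1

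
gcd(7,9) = 1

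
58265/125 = 466+3/25  =  466.12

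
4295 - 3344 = 951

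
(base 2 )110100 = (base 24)24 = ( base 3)1221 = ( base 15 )37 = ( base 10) 52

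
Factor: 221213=157^1*1409^1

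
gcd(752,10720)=16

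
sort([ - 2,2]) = [ - 2 , 2]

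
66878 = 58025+8853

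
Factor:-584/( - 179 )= 2^3*73^1*179^(-1) 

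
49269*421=20742249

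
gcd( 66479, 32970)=7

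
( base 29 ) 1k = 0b110001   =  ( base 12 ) 41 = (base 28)1L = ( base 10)49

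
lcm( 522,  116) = 1044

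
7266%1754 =250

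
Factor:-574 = -2^1*7^1*41^1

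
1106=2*553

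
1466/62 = 733/31 = 23.65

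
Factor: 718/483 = 2^1*3^ (- 1 )*7^ (- 1)*23^ ( - 1 )*359^1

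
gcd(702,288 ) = 18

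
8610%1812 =1362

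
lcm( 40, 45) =360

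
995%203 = 183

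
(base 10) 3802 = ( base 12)224A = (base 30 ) 46M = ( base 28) 4NM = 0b111011011010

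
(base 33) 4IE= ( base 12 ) 2a58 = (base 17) 1030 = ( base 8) 11544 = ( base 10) 4964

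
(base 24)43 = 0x63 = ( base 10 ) 99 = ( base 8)143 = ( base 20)4J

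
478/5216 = 239/2608 = 0.09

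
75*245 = 18375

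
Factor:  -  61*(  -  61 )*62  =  2^1*31^1*61^2 = 230702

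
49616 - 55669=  - 6053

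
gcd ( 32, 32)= 32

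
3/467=3/467 = 0.01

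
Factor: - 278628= - 2^2*3^1*7^1*31^1*107^1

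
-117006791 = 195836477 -312843268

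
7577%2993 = 1591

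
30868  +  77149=108017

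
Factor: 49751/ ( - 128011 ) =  - 89^1*229^( - 1 )= -89/229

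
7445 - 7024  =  421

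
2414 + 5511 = 7925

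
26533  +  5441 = 31974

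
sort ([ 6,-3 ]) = [  -  3,6 ]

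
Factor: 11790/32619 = 30/83=2^1* 3^1 * 5^1*83^( -1 )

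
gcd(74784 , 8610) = 246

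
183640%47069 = 42433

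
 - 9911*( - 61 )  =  604571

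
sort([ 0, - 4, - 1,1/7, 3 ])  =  [ - 4, - 1, 0,1/7, 3] 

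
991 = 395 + 596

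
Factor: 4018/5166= 7/9 = 3^( - 2) * 7^1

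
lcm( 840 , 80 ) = 1680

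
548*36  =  19728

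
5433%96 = 57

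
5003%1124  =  507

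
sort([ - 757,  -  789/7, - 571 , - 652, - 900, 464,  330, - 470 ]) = [ - 900, - 757, - 652, - 571, - 470, - 789/7, 330, 464] 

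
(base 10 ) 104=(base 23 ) 4C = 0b1101000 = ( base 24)48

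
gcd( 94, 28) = 2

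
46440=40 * 1161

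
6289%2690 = 909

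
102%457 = 102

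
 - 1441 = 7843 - 9284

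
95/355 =19/71 =0.27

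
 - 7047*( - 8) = 56376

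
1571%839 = 732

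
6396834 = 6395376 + 1458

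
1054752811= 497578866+557173945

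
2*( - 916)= - 1832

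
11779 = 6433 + 5346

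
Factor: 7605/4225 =3^2 * 5^(-1) = 9/5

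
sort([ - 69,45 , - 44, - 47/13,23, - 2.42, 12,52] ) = [- 69, - 44, -47/13, - 2.42,  12,23, 45, 52]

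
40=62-22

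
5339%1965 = 1409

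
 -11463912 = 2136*(-5367 )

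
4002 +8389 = 12391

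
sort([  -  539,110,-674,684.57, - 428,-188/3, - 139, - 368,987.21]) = [  -  674, -539, - 428, - 368, - 139,  -  188/3,110,684.57, 987.21]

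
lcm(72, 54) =216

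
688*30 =20640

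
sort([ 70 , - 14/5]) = [ - 14/5,70 ]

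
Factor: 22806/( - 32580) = - 7/10 = - 2^( - 1 ) *5^(  -  1)*7^1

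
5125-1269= 3856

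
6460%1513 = 408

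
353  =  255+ 98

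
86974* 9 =782766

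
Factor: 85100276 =2^2*23^1*941^1*983^1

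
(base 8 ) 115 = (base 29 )2j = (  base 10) 77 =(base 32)2D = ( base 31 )2f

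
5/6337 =5/6337 = 0.00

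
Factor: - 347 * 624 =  - 216528 = - 2^4*3^1 * 13^1 * 347^1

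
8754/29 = 301 + 25/29 = 301.86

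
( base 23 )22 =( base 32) 1g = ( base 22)24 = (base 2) 110000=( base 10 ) 48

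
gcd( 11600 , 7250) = 1450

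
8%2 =0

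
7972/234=3986/117  =  34.07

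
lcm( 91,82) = 7462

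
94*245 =23030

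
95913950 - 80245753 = 15668197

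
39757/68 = 584 + 45/68  =  584.66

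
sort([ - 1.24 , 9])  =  [ - 1.24,9]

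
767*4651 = 3567317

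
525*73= 38325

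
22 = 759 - 737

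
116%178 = 116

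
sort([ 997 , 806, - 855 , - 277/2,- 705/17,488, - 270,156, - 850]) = [ - 855,  -  850 ,- 270, - 277/2 , - 705/17,156, 488,  806 , 997 ] 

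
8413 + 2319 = 10732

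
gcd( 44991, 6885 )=9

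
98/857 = 98/857 = 0.11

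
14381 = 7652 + 6729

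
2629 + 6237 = 8866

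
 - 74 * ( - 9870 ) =730380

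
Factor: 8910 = 2^1 * 3^4*5^1*11^1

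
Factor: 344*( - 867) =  - 298248 = - 2^3*3^1*17^2*43^1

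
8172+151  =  8323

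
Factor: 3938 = 2^1*11^1*179^1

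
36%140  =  36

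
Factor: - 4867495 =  - 5^1* 61^1*15959^1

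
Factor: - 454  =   - 2^1*227^1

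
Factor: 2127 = 3^1*709^1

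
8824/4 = 2206 =2206.00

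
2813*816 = 2295408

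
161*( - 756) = - 121716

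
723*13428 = 9708444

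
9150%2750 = 900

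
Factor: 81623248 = 2^4*7^1*31^1 * 23509^1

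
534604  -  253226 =281378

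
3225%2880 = 345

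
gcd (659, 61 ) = 1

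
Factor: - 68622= -2^1*3^1*11437^1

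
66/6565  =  66/6565 = 0.01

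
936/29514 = 156/4919 = 0.03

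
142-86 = 56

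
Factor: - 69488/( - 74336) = 2^( - 1 )*23^( - 1)*43^1 = 43/46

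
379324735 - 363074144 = 16250591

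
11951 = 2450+9501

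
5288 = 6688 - 1400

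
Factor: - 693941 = - 29^1*23929^1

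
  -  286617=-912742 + 626125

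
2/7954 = 1/3977 = 0.00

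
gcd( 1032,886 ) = 2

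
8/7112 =1/889= 0.00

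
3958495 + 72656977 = 76615472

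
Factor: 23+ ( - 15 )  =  8 =2^3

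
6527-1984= 4543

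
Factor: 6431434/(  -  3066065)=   -  2^1*5^ ( - 1 )*1153^1* 2789^1 * 613213^ ( - 1)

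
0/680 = 0 = 0.00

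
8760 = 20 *438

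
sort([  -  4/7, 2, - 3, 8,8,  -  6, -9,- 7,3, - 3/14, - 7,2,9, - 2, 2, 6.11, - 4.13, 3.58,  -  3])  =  [ - 9 , - 7, - 7, - 6 , -4.13, - 3, - 3,-2, -4/7,  -  3/14, 2,2, 2,3 , 3.58, 6.11, 8, 8, 9] 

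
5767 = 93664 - 87897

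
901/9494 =901/9494=0.09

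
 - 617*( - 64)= 39488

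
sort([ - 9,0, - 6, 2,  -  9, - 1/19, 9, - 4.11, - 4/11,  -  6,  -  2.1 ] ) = [ - 9,  -  9,-6,-6, - 4.11, -2.1,  -  4/11, - 1/19,0,  2,9]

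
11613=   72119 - 60506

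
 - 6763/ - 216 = 31+67/216 = 31.31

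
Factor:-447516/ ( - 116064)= 401/104 = 2^( - 3)*13^( - 1) * 401^1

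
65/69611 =65/69611 = 0.00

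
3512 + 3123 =6635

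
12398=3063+9335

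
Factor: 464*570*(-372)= -2^7*3^2*5^1*19^1*29^1*31^1= -98386560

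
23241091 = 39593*587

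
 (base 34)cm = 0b110101110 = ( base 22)jc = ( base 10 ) 430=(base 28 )fa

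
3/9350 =3/9350 =0.00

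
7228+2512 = 9740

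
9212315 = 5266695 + 3945620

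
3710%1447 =816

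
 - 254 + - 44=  - 298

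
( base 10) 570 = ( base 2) 1000111010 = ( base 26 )lo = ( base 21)163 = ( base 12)3B6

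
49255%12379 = 12118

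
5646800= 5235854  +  410946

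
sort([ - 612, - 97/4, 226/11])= [ - 612 ,-97/4 , 226/11]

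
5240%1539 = 623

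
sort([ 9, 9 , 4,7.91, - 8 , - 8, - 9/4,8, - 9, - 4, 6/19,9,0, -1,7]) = [ - 9 , - 8, - 8, - 4, - 9/4, - 1,  0,6/19,4, 7, 7.91, 8,9,9, 9]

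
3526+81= 3607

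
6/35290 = 3/17645 = 0.00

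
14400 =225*64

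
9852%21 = 3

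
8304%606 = 426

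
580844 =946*614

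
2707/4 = 2707/4 = 676.75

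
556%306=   250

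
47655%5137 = 1422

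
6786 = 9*754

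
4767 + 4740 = 9507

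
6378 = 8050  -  1672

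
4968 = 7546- 2578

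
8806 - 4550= 4256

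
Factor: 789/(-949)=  - 3^1*13^(-1 )* 73^ (-1)*263^1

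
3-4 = - 1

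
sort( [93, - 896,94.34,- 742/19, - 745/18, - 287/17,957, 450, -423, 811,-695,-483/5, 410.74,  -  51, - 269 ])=[-896, - 695,-423, -269,-483/5 ,-51,-745/18, -742/19 , - 287/17, 93 , 94.34, 410.74, 450, 811,957 ]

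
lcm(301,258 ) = 1806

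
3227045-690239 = 2536806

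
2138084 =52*41117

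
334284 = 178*1878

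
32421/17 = 1907 + 2/17=   1907.12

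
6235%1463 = 383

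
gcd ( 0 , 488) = 488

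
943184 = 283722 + 659462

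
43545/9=14515/3 = 4838.33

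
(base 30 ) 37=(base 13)76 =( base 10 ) 97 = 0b1100001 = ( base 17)5c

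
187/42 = 4 + 19/42 = 4.45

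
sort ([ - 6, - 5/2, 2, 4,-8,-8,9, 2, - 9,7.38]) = [-9,- 8, - 8, - 6, - 5/2, 2, 2, 4,  7.38, 9]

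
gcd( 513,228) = 57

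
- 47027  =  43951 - 90978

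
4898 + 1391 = 6289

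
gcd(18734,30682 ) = 58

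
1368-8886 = -7518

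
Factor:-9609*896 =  - 8609664 = - 2^7*3^1*7^1*3203^1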